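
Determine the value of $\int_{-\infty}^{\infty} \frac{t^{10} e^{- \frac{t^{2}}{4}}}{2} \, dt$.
$30240 \sqrt{\pi}$

Start from the elementary integral
$$J(a) = \int_{-\infty}^{\infty} \frac{e^{- a t^{2}}}{2} \, dt = \frac{\sqrt{\pi}}{2 \sqrt{a}}.$$

Differentiating under the integral sign brings down a factor of $(-t^2)$:
$$\frac{dJ}{da} = \int_{-\infty}^{\infty} - \frac{t^{2} e^{- a t^{2}}}{2} \, dt = - \frac{\sqrt{\pi}}{4 a^{\frac{3}{2}}}.$$

Repeating $5$ times in total — each differentiation brings down another $(-t^2)$ — gives
$$\frac{d^{5}J}{da^{5}} = \int_{-\infty}^{\infty} - \frac{t^{10} e^{- a t^{2}}}{2} \, dt = - \frac{945 \sqrt{\pi}}{64 a^{\frac{11}{2}}},$$
and the integrand here is $(-1)^{5}$ times the target integrand, so $I = (-1)^{5}\,\frac{d^{5}J}{da^{5}} = \frac{945 \sqrt{\pi}}{64 a^{\frac{11}{2}}}$.

Setting $a = \frac{1}{4}$:
$$I = 30240 \sqrt{\pi}.$$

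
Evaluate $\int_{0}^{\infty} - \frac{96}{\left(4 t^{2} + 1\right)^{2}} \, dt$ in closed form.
$- 12 \pi$

Begin with the known result
$$J(a) = \int_{0}^{\infty} - \frac{6}{a^{2} + t^{2}} \, dt = - \frac{3 \pi}{a}.$$

Differentiating under the integral sign with respect to $a$,
$$\frac{dJ}{da} = \int_{0}^{\infty} \frac{12 a}{\left(a^{2} + t^{2}\right)^{2}} \, dt = \frac{3 \pi}{a^{2}},$$
so $\int_{0}^{\infty} - \frac{6}{\left(a^{2} + t^{2}\right)^{2}} \, dt = - \frac{3 \pi}{2 a^{3}}$.

Setting $a = \frac{1}{2}$:
$$I = - 12 \pi.$$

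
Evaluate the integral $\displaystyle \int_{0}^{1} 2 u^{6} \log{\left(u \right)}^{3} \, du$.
$- \frac{12}{2401}$

Start from the elementary integral
$$J(a) = \int_{0}^{1} 2 u^{a} \, du = \frac{2}{a + 1}.$$

Differentiating under the integral sign brings down a factor of $\ln u$:
$$\frac{dJ}{da} = \int_{0}^{1} 2 u^{a} \log{\left(u \right)} \, du = - \frac{2}{\left(a + 1\right)^{2}}.$$

Repeating $3$ times in total — each differentiation brings down another $\ln u$ — gives
$$\frac{d^{3}J}{da^{3}} = \int_{0}^{1} 2 u^{a} \log{\left(u \right)}^{3} \, du = - \frac{12}{\left(a + 1\right)^{4}},$$
and the integrand here is exactly the target integrand, so $I = - \frac{12}{\left(a + 1\right)^{4}}$.

Setting $a = 6$:
$$I = - \frac{12}{2401}.$$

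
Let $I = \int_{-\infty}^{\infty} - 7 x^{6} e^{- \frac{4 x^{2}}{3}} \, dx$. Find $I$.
$- \frac{2835 \sqrt{3} \sqrt{\pi}}{1024}$

Consider the simpler parametrised integral
$$J(a) = \int_{-\infty}^{\infty} - 7 e^{- a x^{2}} \, dx = - \frac{7 \sqrt{\pi}}{\sqrt{a}}.$$

Differentiating under the integral sign brings down a factor of $(-x^2)$:
$$\frac{dJ}{da} = \int_{-\infty}^{\infty} 7 x^{2} e^{- a x^{2}} \, dx = \frac{7 \sqrt{\pi}}{2 a^{\frac{3}{2}}}.$$

Repeating $3$ times in total — each differentiation brings down another $(-x^2)$ — gives
$$\frac{d^{3}J}{da^{3}} = \int_{-\infty}^{\infty} 7 x^{6} e^{- a x^{2}} \, dx = \frac{105 \sqrt{\pi}}{8 a^{\frac{7}{2}}},$$
and the integrand here is $(-1)^{3}$ times the target integrand, so $I = (-1)^{3}\,\frac{d^{3}J}{da^{3}} = - \frac{105 \sqrt{\pi}}{8 a^{\frac{7}{2}}}$.

Setting $a = \frac{4}{3}$:
$$I = - \frac{2835 \sqrt{3} \sqrt{\pi}}{1024}.$$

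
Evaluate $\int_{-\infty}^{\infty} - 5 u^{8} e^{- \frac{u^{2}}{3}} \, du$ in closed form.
$- \frac{42525 \sqrt{3} \sqrt{\pi}}{16}$

Start from the elementary integral
$$J(a) = \int_{-\infty}^{\infty} - 5 e^{- a u^{2}} \, du = - \frac{5 \sqrt{\pi}}{\sqrt{a}}.$$

Differentiating under the integral sign brings down a factor of $(-u^2)$:
$$\frac{dJ}{da} = \int_{-\infty}^{\infty} 5 u^{2} e^{- a u^{2}} \, du = \frac{5 \sqrt{\pi}}{2 a^{\frac{3}{2}}}.$$

Repeating $4$ times in total — each differentiation brings down another $(-u^2)$ — gives
$$\frac{d^{4}J}{da^{4}} = \int_{-\infty}^{\infty} - 5 u^{8} e^{- a u^{2}} \, du = - \frac{525 \sqrt{\pi}}{16 a^{\frac{9}{2}}},$$
and the integrand here is exactly the target integrand, so $I = - \frac{525 \sqrt{\pi}}{16 a^{\frac{9}{2}}}$.

Setting $a = \frac{1}{3}$:
$$I = - \frac{42525 \sqrt{3} \sqrt{\pi}}{16}.$$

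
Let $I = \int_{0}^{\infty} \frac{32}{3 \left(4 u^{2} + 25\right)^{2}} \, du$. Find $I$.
$\frac{4 \pi}{375}$

Begin with the known result
$$J(a) = \int_{0}^{\infty} \frac{2}{3 \left(a^{2} + u^{2}\right)} \, du = \frac{\pi}{3 a}.$$

Differentiating under the integral sign with respect to $a$,
$$\frac{dJ}{da} = \int_{0}^{\infty} - \frac{4 a}{3 \left(a^{2} + u^{2}\right)^{2}} \, du = - \frac{\pi}{3 a^{2}},$$
so $\int_{0}^{\infty} \frac{2}{3 \left(a^{2} + u^{2}\right)^{2}} \, du = \frac{\pi}{6 a^{3}}$.

Setting $a = \frac{5}{2}$:
$$I = \frac{4 \pi}{375}.$$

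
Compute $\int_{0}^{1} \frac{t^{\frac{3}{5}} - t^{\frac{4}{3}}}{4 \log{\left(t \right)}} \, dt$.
$- \frac{\log{\left(35 \right)}}{4} + \frac{\log{\left(24 \right)}}{4}$

Consider the one-parameter family: let $I(a) = \int_{0}^{1} \frac{- t^{\frac{4}{3}} + t^{a}}{4 \log{\left(t \right)}} \, dt$.

Since $\dfrac{\partial}{\partial a}\,t^{a} = t^{a} \ln t$, the $\ln t$ in the denominator cancels and
$$\frac{dI}{da} = \int_{0}^{1} \frac{1}{4} t^{a} \, dt = \frac{1}{4} \left[\frac{t^{a+1}}{a+1}\right]_0^1 = \frac{1}{4 \left(a + 1\right)}.$$

Integrating with respect to $a$ gives $I(a) = \frac{\log{\left(a + 1 \right)}}{4} - \frac{\log{\left(7 \right)}}{4} + \frac{\log{\left(3 \right)}}{4} + C$.

At $a = \frac{4}{3}$ the integrand is identically $0$, so $I(\frac{4}{3}) = 0$. The closed form gives $0$, hence $C = 0$.

Setting $a = \frac{3}{5}$:
$$I = - \frac{\log{\left(35 \right)}}{4} + \frac{\log{\left(24 \right)}}{4}.$$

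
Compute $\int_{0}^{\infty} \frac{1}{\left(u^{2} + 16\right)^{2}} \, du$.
$\frac{\pi}{256}$

Start from the standard arctangent integral
$$J(a) = \int_{0}^{\infty} \frac{1}{a^{2} + u^{2}} \, du = \frac{\pi}{2 a}.$$

Differentiating under the integral sign with respect to $a$,
$$\frac{dJ}{da} = \int_{0}^{\infty} - \frac{2 a}{\left(a^{2} + u^{2}\right)^{2}} \, du = - \frac{\pi}{2 a^{2}},$$
so $\int_{0}^{\infty} \frac{1}{\left(a^{2} + u^{2}\right)^{2}} \, du = \frac{\pi}{4 a^{3}}$.

Setting $a = 4$:
$$I = \frac{\pi}{256}.$$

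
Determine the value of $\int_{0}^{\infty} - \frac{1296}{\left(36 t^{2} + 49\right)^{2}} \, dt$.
$- \frac{54 \pi}{343}$

Begin with the known result
$$J(a) = \int_{0}^{\infty} - \frac{1}{a^{2} + t^{2}} \, dt = - \frac{\pi}{2 a}.$$

Differentiating under the integral sign with respect to $a$,
$$\frac{dJ}{da} = \int_{0}^{\infty} \frac{2 a}{\left(a^{2} + t^{2}\right)^{2}} \, dt = \frac{\pi}{2 a^{2}},$$
so $\int_{0}^{\infty} - \frac{1}{\left(a^{2} + t^{2}\right)^{2}} \, dt = - \frac{\pi}{4 a^{3}}$.

Setting $a = \frac{7}{6}$:
$$I = - \frac{54 \pi}{343}.$$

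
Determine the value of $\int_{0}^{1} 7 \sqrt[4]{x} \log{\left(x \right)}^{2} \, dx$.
$\frac{896}{125}$

Start from the elementary integral
$$J(a) = \int_{0}^{1} 7 x^{a} \, dx = \frac{7}{a + 1}.$$

Differentiating under the integral sign brings down a factor of $\ln x$:
$$\frac{dJ}{da} = \int_{0}^{1} 7 x^{a} \log{\left(x \right)} \, dx = - \frac{7}{\left(a + 1\right)^{2}}.$$

Repeating twice in total — each differentiation brings down another $\ln x$ — gives
$$\frac{d^{2}J}{da^{2}} = \int_{0}^{1} 7 x^{a} \log{\left(x \right)}^{2} \, dx = \frac{14}{\left(a + 1\right)^{3}},$$
and the integrand here is exactly the target integrand, so $I = \frac{14}{\left(a + 1\right)^{3}}$.

Setting $a = \frac{1}{4}$:
$$I = \frac{896}{125}.$$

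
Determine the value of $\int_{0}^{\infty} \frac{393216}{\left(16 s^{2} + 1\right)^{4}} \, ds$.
$15360 \pi$

Start from the standard arctangent integral
$$J(a) = \int_{0}^{\infty} \frac{6}{a^{2} + s^{2}} \, ds = \frac{3 \pi}{a}.$$

Differentiating under the integral sign with respect to $a$,
$$\frac{dJ}{da} = \int_{0}^{\infty} - \frac{12 a}{\left(a^{2} + s^{2}\right)^{2}} \, ds = - \frac{3 \pi}{a^{2}},$$
so $\int_{0}^{\infty} \frac{6}{\left(a^{2} + s^{2}\right)^{2}} \, ds = \frac{3 \pi}{2 a^{3}}$.

Repeating — each differentiation of $1/(s^2+a^2)^j$ produces $-2ja/(s^2+a^2)^{j+1}$ — and dividing through by $-2ja$ at each step yields, after $3$ differentiations in total,
$$\int_{0}^{\infty} \frac{6}{\left(a^{2} + s^{2}\right)^{4}} \, ds = \frac{15 \pi}{16 a^{7}}.$$

Setting $a = \frac{1}{4}$:
$$I = 15360 \pi.$$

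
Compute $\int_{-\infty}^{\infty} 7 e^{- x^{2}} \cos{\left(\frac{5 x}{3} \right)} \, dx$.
$\frac{7 \sqrt{\pi}}{e^{\frac{25}{36}}}$

Define $I(b) = \int_{-\infty}^{\infty} 7 e^{- x^{2}} \cos{\left(b x \right)} \, dx$.

Differentiating under the integral sign,
$$I'(b) = \int_{-\infty}^{\infty} - 7 x e^{- x^{2}} \sin{\left(b x \right)} \, dx.$$

Integrate $\int_{-\infty}^{\infty} x \sin(b x)\, e^{- x^{2}}\, dx$ by parts with $u = \sin(b x)$ and $dv = x\, e^{- x^{2}}\, dx$, giving $v = - \frac{e^{- x^{2}}}{2}$. The boundary term vanishes and
$$\int_{-\infty}^{\infty} x \sin(b x)\, e^{- x^{2}}\, dx = \frac{b}{2} \int_{-\infty}^{\infty} \cos(b x)\, e^{- x^{2}}\, dx,$$
so $I'(b) = - \frac{b}{2}\, I(b)$.

This is a separable first-order ODE; solving with the initial condition $I(0) = \int_{-\infty}^{\infty} 7 e^{- x^{2}}\,dx = 7 \sqrt{\pi}$ gives
$$I(b) = 7 \sqrt{\pi} e^{- \frac{b^{2}}{4}}.$$

Setting $b = \frac{5}{3}$:
$$I = \frac{7 \sqrt{\pi}}{e^{\frac{25}{36}}}.$$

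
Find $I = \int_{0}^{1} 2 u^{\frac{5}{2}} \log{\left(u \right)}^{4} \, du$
$\frac{1536}{16807}$

Consider the simpler parametrised integral
$$J(a) = \int_{0}^{1} 2 u^{a} \, du = \frac{2}{a + 1}.$$

Differentiating under the integral sign brings down a factor of $\ln u$:
$$\frac{dJ}{da} = \int_{0}^{1} 2 u^{a} \log{\left(u \right)} \, du = - \frac{2}{\left(a + 1\right)^{2}}.$$

Repeating $4$ times in total — each differentiation brings down another $\ln u$ — gives
$$\frac{d^{4}J}{da^{4}} = \int_{0}^{1} 2 u^{a} \log{\left(u \right)}^{4} \, du = \frac{48}{\left(a + 1\right)^{5}},$$
and the integrand here is exactly the target integrand, so $I = \frac{48}{\left(a + 1\right)^{5}}$.

Setting $a = \frac{5}{2}$:
$$I = \frac{1536}{16807}.$$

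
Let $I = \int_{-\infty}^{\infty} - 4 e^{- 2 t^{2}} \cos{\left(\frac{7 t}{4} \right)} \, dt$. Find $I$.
$- \frac{2 \sqrt{2} \sqrt{\pi}}{e^{\frac{49}{128}}}$

Define $I(b) = \int_{-\infty}^{\infty} - 4 e^{- 2 t^{2}} \cos{\left(b t \right)} \, dt$.

Differentiating under the integral sign,
$$I'(b) = \int_{-\infty}^{\infty} 4 t e^{- 2 t^{2}} \sin{\left(b t \right)} \, dt.$$

Integrate $\int_{-\infty}^{\infty} t \sin(b t)\, e^{- 2 t^{2}}\, dt$ by parts with $u = \sin(b t)$ and $dv = t\, e^{- 2 t^{2}}\, dt$, giving $v = - \frac{e^{- 2 t^{2}}}{4}$. The boundary term vanishes and
$$\int_{-\infty}^{\infty} t \sin(b t)\, e^{- 2 t^{2}}\, dt = \frac{b}{4} \int_{-\infty}^{\infty} \cos(b t)\, e^{- 2 t^{2}}\, dt,$$
so $I'(b) = - \frac{b}{4}\, I(b)$.

This is a separable first-order ODE; solving with the initial condition $I(0) = \int_{-\infty}^{\infty} - 4 e^{- 2 t^{2}}\,dt = - 2 \sqrt{2} \sqrt{\pi}$ gives
$$I(b) = - 2 \sqrt{2} \sqrt{\pi} e^{- \frac{b^{2}}{8}}.$$

Setting $b = \frac{7}{4}$:
$$I = - \frac{2 \sqrt{2} \sqrt{\pi}}{e^{\frac{49}{128}}}.$$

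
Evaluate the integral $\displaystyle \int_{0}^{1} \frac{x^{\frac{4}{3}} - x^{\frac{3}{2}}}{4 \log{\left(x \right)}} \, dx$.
$- \frac{\log{\left(15 \right)}}{4} + \frac{\log{\left(14 \right)}}{4}$

Consider the one-parameter family: let $I(a) = \int_{0}^{1} \frac{x^{\frac{4}{3}} - x^{a}}{4 \log{\left(x \right)}} \, dx$.

Since $\dfrac{\partial}{\partial a}\,x^{a} = x^{a} \ln x$, the $\ln x$ in the denominator cancels and
$$\frac{dI}{da} = \int_{0}^{1} - \frac{1}{4} x^{a} \, dx = - \frac{1}{4} \left[\frac{x^{a+1}}{a+1}\right]_0^1 = - \frac{1}{4 a + 4}.$$

Integrating with respect to $a$ gives $I(a) = - \frac{\log{\left(a + 1 \right)}}{4} - \frac{\log{\left(3 \right)}}{4} + \frac{\log{\left(7 \right)}}{4} + C$.

At $a = \frac{4}{3}$ the integrand is identically $0$, so $I(\frac{4}{3}) = 0$. The closed form gives $0$, hence $C = 0$.

Setting $a = \frac{3}{2}$:
$$I = - \frac{\log{\left(15 \right)}}{4} + \frac{\log{\left(14 \right)}}{4}.$$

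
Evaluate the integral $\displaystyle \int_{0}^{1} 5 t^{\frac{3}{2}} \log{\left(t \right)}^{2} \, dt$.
$\frac{16}{25}$

Begin with the known integral
$$J(a) = \int_{0}^{1} 5 t^{a} \, dt = \frac{5}{a + 1}.$$

Differentiating under the integral sign brings down a factor of $\ln t$:
$$\frac{dJ}{da} = \int_{0}^{1} 5 t^{a} \log{\left(t \right)} \, dt = - \frac{5}{\left(a + 1\right)^{2}}.$$

Repeating twice in total — each differentiation brings down another $\ln t$ — gives
$$\frac{d^{2}J}{da^{2}} = \int_{0}^{1} 5 t^{a} \log{\left(t \right)}^{2} \, dt = \frac{10}{\left(a + 1\right)^{3}},$$
and the integrand here is exactly the target integrand, so $I = \frac{10}{\left(a + 1\right)^{3}}$.

Setting $a = \frac{3}{2}$:
$$I = \frac{16}{25}.$$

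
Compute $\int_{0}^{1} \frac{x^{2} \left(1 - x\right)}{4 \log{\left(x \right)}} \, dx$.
$- \frac{\log{\left(2 \right)}}{2} + \frac{\log{\left(3 \right)}}{4}$

Introduce a parameter $a$ in the exponent: let $I(a) = \int_{0}^{1} \frac{- x^{3} + x^{a}}{4 \log{\left(x \right)}} \, dx$.

Since $\dfrac{\partial}{\partial a}\,x^{a} = x^{a} \ln x$, the $\ln x$ in the denominator cancels and
$$\frac{dI}{da} = \int_{0}^{1} \frac{1}{4} x^{a} \, dx = \frac{1}{4} \left[\frac{x^{a+1}}{a+1}\right]_0^1 = \frac{1}{4 \left(a + 1\right)}.$$

Integrating with respect to $a$ gives $I(a) = \frac{\log{\left(a + 1 \right)}}{4} - \frac{\log{\left(2 \right)}}{2} + C$.

At $a = 3$ the integrand is identically $0$, so $I(3) = 0$. The closed form gives $0$, hence $C = 0$.

Setting $a = 2$:
$$I = - \frac{\log{\left(2 \right)}}{2} + \frac{\log{\left(3 \right)}}{4}.$$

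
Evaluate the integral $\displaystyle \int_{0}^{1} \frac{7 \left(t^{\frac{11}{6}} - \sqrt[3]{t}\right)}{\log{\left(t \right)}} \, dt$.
$- \log{\left(\frac{2097152}{410338673} \right)}$

Consider the one-parameter family: let $I(a) = \int_{0}^{1} \frac{7 \left(t^{\frac{11}{6}} - t^{a}\right)}{\log{\left(t \right)}} \, dt$.

Since $\dfrac{\partial}{\partial a}\,t^{a} = t^{a} \ln t$, the $\ln t$ in the denominator cancels and
$$\frac{dI}{da} = \int_{0}^{1} -7 t^{a} \, dt = -7 \left[\frac{t^{a+1}}{a+1}\right]_0^1 = - \frac{7}{a + 1}.$$

Integrating with respect to $a$ gives $I(a) = - \log{\left(\frac{279936 \left(a + 1\right)^{7}}{410338673} \right)} + C$.

At $a = \frac{11}{6}$ the integrand is identically $0$, so $I(\frac{11}{6}) = 0$. The closed form gives $0$, hence $C = 0$.

Setting $a = \frac{1}{3}$:
$$I = - \log{\left(\frac{2097152}{410338673} \right)}.$$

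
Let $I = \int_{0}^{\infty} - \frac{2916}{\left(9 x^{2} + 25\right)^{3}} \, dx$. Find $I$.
$- \frac{729 \pi}{12500}$

Start from the standard arctangent integral
$$J(a) = \int_{0}^{\infty} - \frac{4}{a^{2} + x^{2}} \, dx = - \frac{2 \pi}{a}.$$

Differentiating under the integral sign with respect to $a$,
$$\frac{dJ}{da} = \int_{0}^{\infty} \frac{8 a}{\left(a^{2} + x^{2}\right)^{2}} \, dx = \frac{2 \pi}{a^{2}},$$
so $\int_{0}^{\infty} - \frac{4}{\left(a^{2} + x^{2}\right)^{2}} \, dx = - \frac{\pi}{a^{3}}$.

Repeating — each differentiation of $1/(x^2+a^2)^j$ produces $-2ja/(x^2+a^2)^{j+1}$ — and dividing through by $-2ja$ at each step yields, after $2$ differentiations in total,
$$\int_{0}^{\infty} - \frac{4}{\left(a^{2} + x^{2}\right)^{3}} \, dx = - \frac{3 \pi}{4 a^{5}}.$$

Setting $a = \frac{5}{3}$:
$$I = - \frac{729 \pi}{12500}.$$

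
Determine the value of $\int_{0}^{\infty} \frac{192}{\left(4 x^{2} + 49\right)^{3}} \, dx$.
$\frac{18 \pi}{16807}$

Begin with the known result
$$J(a) = \int_{0}^{\infty} \frac{3}{a^{2} + x^{2}} \, dx = \frac{3 \pi}{2 a}.$$

Differentiating under the integral sign with respect to $a$,
$$\frac{dJ}{da} = \int_{0}^{\infty} - \frac{6 a}{\left(a^{2} + x^{2}\right)^{2}} \, dx = - \frac{3 \pi}{2 a^{2}},$$
so $\int_{0}^{\infty} \frac{3}{\left(a^{2} + x^{2}\right)^{2}} \, dx = \frac{3 \pi}{4 a^{3}}$.

Repeating — each differentiation of $1/(x^2+a^2)^j$ produces $-2ja/(x^2+a^2)^{j+1}$ — and dividing through by $-2ja$ at each step yields, after $2$ differentiations in total,
$$\int_{0}^{\infty} \frac{3}{\left(a^{2} + x^{2}\right)^{3}} \, dx = \frac{9 \pi}{16 a^{5}}.$$

Setting $a = \frac{7}{2}$:
$$I = \frac{18 \pi}{16807}.$$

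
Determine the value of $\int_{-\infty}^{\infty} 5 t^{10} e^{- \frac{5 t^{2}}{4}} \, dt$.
$\frac{12096 \sqrt{5} \sqrt{\pi}}{625}$

Start from the elementary integral
$$J(a) = \int_{-\infty}^{\infty} 5 e^{- a t^{2}} \, dt = \frac{5 \sqrt{\pi}}{\sqrt{a}}.$$

Differentiating under the integral sign brings down a factor of $(-t^2)$:
$$\frac{dJ}{da} = \int_{-\infty}^{\infty} - 5 t^{2} e^{- a t^{2}} \, dt = - \frac{5 \sqrt{\pi}}{2 a^{\frac{3}{2}}}.$$

Repeating $5$ times in total — each differentiation brings down another $(-t^2)$ — gives
$$\frac{d^{5}J}{da^{5}} = \int_{-\infty}^{\infty} - 5 t^{10} e^{- a t^{2}} \, dt = - \frac{4725 \sqrt{\pi}}{32 a^{\frac{11}{2}}},$$
and the integrand here is $(-1)^{5}$ times the target integrand, so $I = (-1)^{5}\,\frac{d^{5}J}{da^{5}} = \frac{4725 \sqrt{\pi}}{32 a^{\frac{11}{2}}}$.

Setting $a = \frac{5}{4}$:
$$I = \frac{12096 \sqrt{5} \sqrt{\pi}}{625}.$$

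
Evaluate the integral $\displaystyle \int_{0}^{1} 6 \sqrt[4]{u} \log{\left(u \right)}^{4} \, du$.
$\frac{147456}{3125}$

Begin with the known integral
$$J(a) = \int_{0}^{1} 6 u^{a} \, du = \frac{6}{a + 1}.$$

Differentiating under the integral sign brings down a factor of $\ln u$:
$$\frac{dJ}{da} = \int_{0}^{1} 6 u^{a} \log{\left(u \right)} \, du = - \frac{6}{\left(a + 1\right)^{2}}.$$

Repeating $4$ times in total — each differentiation brings down another $\ln u$ — gives
$$\frac{d^{4}J}{da^{4}} = \int_{0}^{1} 6 u^{a} \log{\left(u \right)}^{4} \, du = \frac{144}{\left(a + 1\right)^{5}},$$
and the integrand here is exactly the target integrand, so $I = \frac{144}{\left(a + 1\right)^{5}}$.

Setting $a = \frac{1}{4}$:
$$I = \frac{147456}{3125}.$$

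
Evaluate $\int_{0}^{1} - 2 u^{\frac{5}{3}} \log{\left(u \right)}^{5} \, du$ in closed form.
$\frac{10935}{16384}$

Start from the elementary integral
$$J(a) = \int_{0}^{1} - 2 u^{a} \, du = - \frac{2}{a + 1}.$$

Differentiating under the integral sign brings down a factor of $\ln u$:
$$\frac{dJ}{da} = \int_{0}^{1} - 2 u^{a} \log{\left(u \right)} \, du = \frac{2}{\left(a + 1\right)^{2}}.$$

Repeating $5$ times in total — each differentiation brings down another $\ln u$ — gives
$$\frac{d^{5}J}{da^{5}} = \int_{0}^{1} - 2 u^{a} \log{\left(u \right)}^{5} \, du = \frac{240}{\left(a + 1\right)^{6}},$$
and the integrand here is exactly the target integrand, so $I = \frac{240}{\left(a + 1\right)^{6}}$.

Setting $a = \frac{5}{3}$:
$$I = \frac{10935}{16384}.$$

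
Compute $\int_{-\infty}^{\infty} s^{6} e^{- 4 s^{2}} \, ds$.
$\frac{15 \sqrt{\pi}}{1024}$

Start from the elementary integral
$$J(a) = \int_{-\infty}^{\infty} e^{- a s^{2}} \, ds = \frac{\sqrt{\pi}}{\sqrt{a}}.$$

Differentiating under the integral sign brings down a factor of $(-s^2)$:
$$\frac{dJ}{da} = \int_{-\infty}^{\infty} - s^{2} e^{- a s^{2}} \, ds = - \frac{\sqrt{\pi}}{2 a^{\frac{3}{2}}}.$$

Repeating $3$ times in total — each differentiation brings down another $(-s^2)$ — gives
$$\frac{d^{3}J}{da^{3}} = \int_{-\infty}^{\infty} - s^{6} e^{- a s^{2}} \, ds = - \frac{15 \sqrt{\pi}}{8 a^{\frac{7}{2}}},$$
and the integrand here is $(-1)^{3}$ times the target integrand, so $I = (-1)^{3}\,\frac{d^{3}J}{da^{3}} = \frac{15 \sqrt{\pi}}{8 a^{\frac{7}{2}}}$.

Setting $a = 4$:
$$I = \frac{15 \sqrt{\pi}}{1024}.$$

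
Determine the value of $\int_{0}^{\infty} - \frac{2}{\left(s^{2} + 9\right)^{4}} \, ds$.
$- \frac{5 \pi}{34992}$

Start from the standard arctangent integral
$$J(a) = \int_{0}^{\infty} - \frac{2}{a^{2} + s^{2}} \, ds = - \frac{\pi}{a}.$$

Differentiating under the integral sign with respect to $a$,
$$\frac{dJ}{da} = \int_{0}^{\infty} \frac{4 a}{\left(a^{2} + s^{2}\right)^{2}} \, ds = \frac{\pi}{a^{2}},$$
so $\int_{0}^{\infty} - \frac{2}{\left(a^{2} + s^{2}\right)^{2}} \, ds = - \frac{\pi}{2 a^{3}}$.

Repeating — each differentiation of $1/(s^2+a^2)^j$ produces $-2ja/(s^2+a^2)^{j+1}$ — and dividing through by $-2ja$ at each step yields, after $3$ differentiations in total,
$$\int_{0}^{\infty} - \frac{2}{\left(a^{2} + s^{2}\right)^{4}} \, ds = - \frac{5 \pi}{16 a^{7}}.$$

Setting $a = 3$:
$$I = - \frac{5 \pi}{34992}.$$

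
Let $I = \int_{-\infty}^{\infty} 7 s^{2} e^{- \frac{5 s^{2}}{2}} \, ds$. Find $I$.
$\frac{7 \sqrt{10} \sqrt{\pi}}{25}$

Begin with the known integral
$$J(a) = \int_{-\infty}^{\infty} 7 e^{- a s^{2}} \, ds = \frac{7 \sqrt{\pi}}{\sqrt{a}}.$$

Differentiating under the integral sign brings down a factor of $(-s^2)$:
$$\frac{dJ}{da} = \int_{-\infty}^{\infty} - 7 s^{2} e^{- a s^{2}} \, ds = - \frac{7 \sqrt{\pi}}{2 a^{\frac{3}{2}}}.$$

The integral on the left is $-I$, so $I = \frac{7 \sqrt{\pi}}{2 a^{\frac{3}{2}}}$.

Setting $a = \frac{5}{2}$:
$$I = \frac{7 \sqrt{10} \sqrt{\pi}}{25}.$$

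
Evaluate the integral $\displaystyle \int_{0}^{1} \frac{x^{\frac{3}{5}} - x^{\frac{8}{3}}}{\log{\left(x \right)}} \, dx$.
$\log{\left(\frac{24}{55} \right)}$

Replace the exponent $\frac{3}{5}$ by a parameter $a$: let $I(a) = \int_{0}^{1} \frac{- x^{\frac{8}{3}} + x^{a}}{\log{\left(x \right)}} \, dx$.

Since $\dfrac{\partial}{\partial a}\,x^{a} = x^{a} \ln x$, the $\ln x$ in the denominator cancels and
$$\frac{dI}{da} = \int_{0}^{1} x^{a} \, dx = \left[\frac{x^{a+1}}{a+1}\right]_0^1 = \frac{1}{a + 1}.$$

Integrating with respect to $a$ gives $I(a) = \log{\left(\frac{3 a}{11} + \frac{3}{11} \right)} + C$.

At $a = \frac{8}{3}$ the integrand is identically $0$, so $I(\frac{8}{3}) = 0$. The closed form gives $0$, hence $C = 0$.

Setting $a = \frac{3}{5}$:
$$I = \log{\left(\frac{24}{55} \right)}.$$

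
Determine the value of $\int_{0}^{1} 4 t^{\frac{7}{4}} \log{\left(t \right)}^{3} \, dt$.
$- \frac{6144}{14641}$

Consider the simpler parametrised integral
$$J(a) = \int_{0}^{1} 4 t^{a} \, dt = \frac{4}{a + 1}.$$

Differentiating under the integral sign brings down a factor of $\ln t$:
$$\frac{dJ}{da} = \int_{0}^{1} 4 t^{a} \log{\left(t \right)} \, dt = - \frac{4}{\left(a + 1\right)^{2}}.$$

Repeating $3$ times in total — each differentiation brings down another $\ln t$ — gives
$$\frac{d^{3}J}{da^{3}} = \int_{0}^{1} 4 t^{a} \log{\left(t \right)}^{3} \, dt = - \frac{24}{\left(a + 1\right)^{4}},$$
and the integrand here is exactly the target integrand, so $I = - \frac{24}{\left(a + 1\right)^{4}}$.

Setting $a = \frac{7}{4}$:
$$I = - \frac{6144}{14641}.$$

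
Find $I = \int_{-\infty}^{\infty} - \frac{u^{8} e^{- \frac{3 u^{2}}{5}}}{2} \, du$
$- \frac{21875 \sqrt{15} \sqrt{\pi}}{2592}$

Begin with the known integral
$$J(a) = \int_{-\infty}^{\infty} - \frac{e^{- a u^{2}}}{2} \, du = - \frac{\sqrt{\pi}}{2 \sqrt{a}}.$$

Differentiating under the integral sign brings down a factor of $(-u^2)$:
$$\frac{dJ}{da} = \int_{-\infty}^{\infty} \frac{u^{2} e^{- a u^{2}}}{2} \, du = \frac{\sqrt{\pi}}{4 a^{\frac{3}{2}}}.$$

Repeating $4$ times in total — each differentiation brings down another $(-u^2)$ — gives
$$\frac{d^{4}J}{da^{4}} = \int_{-\infty}^{\infty} - \frac{u^{8} e^{- a u^{2}}}{2} \, du = - \frac{105 \sqrt{\pi}}{32 a^{\frac{9}{2}}},$$
and the integrand here is exactly the target integrand, so $I = - \frac{105 \sqrt{\pi}}{32 a^{\frac{9}{2}}}$.

Setting $a = \frac{3}{5}$:
$$I = - \frac{21875 \sqrt{15} \sqrt{\pi}}{2592}.$$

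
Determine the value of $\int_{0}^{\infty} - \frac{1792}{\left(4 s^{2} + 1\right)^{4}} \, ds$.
$- 140 \pi$

Start from the standard arctangent integral
$$J(a) = \int_{0}^{\infty} - \frac{7}{a^{2} + s^{2}} \, ds = - \frac{7 \pi}{2 a}.$$

Differentiating under the integral sign with respect to $a$,
$$\frac{dJ}{da} = \int_{0}^{\infty} \frac{14 a}{\left(a^{2} + s^{2}\right)^{2}} \, ds = \frac{7 \pi}{2 a^{2}},$$
so $\int_{0}^{\infty} - \frac{7}{\left(a^{2} + s^{2}\right)^{2}} \, ds = - \frac{7 \pi}{4 a^{3}}$.

Repeating — each differentiation of $1/(s^2+a^2)^j$ produces $-2ja/(s^2+a^2)^{j+1}$ — and dividing through by $-2ja$ at each step yields, after $3$ differentiations in total,
$$\int_{0}^{\infty} - \frac{7}{\left(a^{2} + s^{2}\right)^{4}} \, ds = - \frac{35 \pi}{32 a^{7}}.$$

Setting $a = \frac{1}{2}$:
$$I = - 140 \pi.$$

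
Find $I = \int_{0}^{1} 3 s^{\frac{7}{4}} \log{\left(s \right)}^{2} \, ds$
$\frac{384}{1331}$

Consider the simpler parametrised integral
$$J(a) = \int_{0}^{1} 3 s^{a} \, ds = \frac{3}{a + 1}.$$

Differentiating under the integral sign brings down a factor of $\ln s$:
$$\frac{dJ}{da} = \int_{0}^{1} 3 s^{a} \log{\left(s \right)} \, ds = - \frac{3}{\left(a + 1\right)^{2}}.$$

Repeating twice in total — each differentiation brings down another $\ln s$ — gives
$$\frac{d^{2}J}{da^{2}} = \int_{0}^{1} 3 s^{a} \log{\left(s \right)}^{2} \, ds = \frac{6}{\left(a + 1\right)^{3}},$$
and the integrand here is exactly the target integrand, so $I = \frac{6}{\left(a + 1\right)^{3}}$.

Setting $a = \frac{7}{4}$:
$$I = \frac{384}{1331}.$$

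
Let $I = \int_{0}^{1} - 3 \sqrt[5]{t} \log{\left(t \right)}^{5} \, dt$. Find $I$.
$\frac{78125}{648}$

Begin with the known integral
$$J(a) = \int_{0}^{1} - 3 t^{a} \, dt = - \frac{3}{a + 1}.$$

Differentiating under the integral sign brings down a factor of $\ln t$:
$$\frac{dJ}{da} = \int_{0}^{1} - 3 t^{a} \log{\left(t \right)} \, dt = \frac{3}{\left(a + 1\right)^{2}}.$$

Repeating $5$ times in total — each differentiation brings down another $\ln t$ — gives
$$\frac{d^{5}J}{da^{5}} = \int_{0}^{1} - 3 t^{a} \log{\left(t \right)}^{5} \, dt = \frac{360}{\left(a + 1\right)^{6}},$$
and the integrand here is exactly the target integrand, so $I = \frac{360}{\left(a + 1\right)^{6}}$.

Setting $a = \frac{1}{5}$:
$$I = \frac{78125}{648}.$$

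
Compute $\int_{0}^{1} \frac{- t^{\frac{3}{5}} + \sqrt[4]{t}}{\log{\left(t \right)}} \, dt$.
$\log{\left(\frac{25}{32} \right)}$

Introduce a parameter $a$ in the exponent: let $I(a) = \int_{0}^{1} \frac{- t^{\frac{3}{5}} + t^{a}}{\log{\left(t \right)}} \, dt$.

Since $\dfrac{\partial}{\partial a}\,t^{a} = t^{a} \ln t$, the $\ln t$ in the denominator cancels and
$$\frac{dI}{da} = \int_{0}^{1} t^{a} \, dt = \left[\frac{t^{a+1}}{a+1}\right]_0^1 = \frac{1}{a + 1}.$$

Integrating with respect to $a$ gives $I(a) = \log{\left(\frac{5 a}{8} + \frac{5}{8} \right)} + C$.

At $a = \frac{3}{5}$ the integrand is identically $0$, so $I(\frac{3}{5}) = 0$. The closed form gives $0$, hence $C = 0$.

Setting $a = \frac{1}{4}$:
$$I = \log{\left(\frac{25}{32} \right)}.$$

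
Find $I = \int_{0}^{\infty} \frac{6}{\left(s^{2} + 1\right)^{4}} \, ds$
$\frac{15 \pi}{16}$

Recall the elementary integral
$$J(a) = \int_{0}^{\infty} \frac{6}{a^{2} + s^{2}} \, ds = \frac{3 \pi}{a}.$$

Differentiating under the integral sign with respect to $a$,
$$\frac{dJ}{da} = \int_{0}^{\infty} - \frac{12 a}{\left(a^{2} + s^{2}\right)^{2}} \, ds = - \frac{3 \pi}{a^{2}},$$
so $\int_{0}^{\infty} \frac{6}{\left(a^{2} + s^{2}\right)^{2}} \, ds = \frac{3 \pi}{2 a^{3}}$.

Repeating — each differentiation of $1/(s^2+a^2)^j$ produces $-2ja/(s^2+a^2)^{j+1}$ — and dividing through by $-2ja$ at each step yields, after $3$ differentiations in total,
$$\int_{0}^{\infty} \frac{6}{\left(a^{2} + s^{2}\right)^{4}} \, ds = \frac{15 \pi}{16 a^{7}}.$$

Setting $a = 1$:
$$I = \frac{15 \pi}{16}.$$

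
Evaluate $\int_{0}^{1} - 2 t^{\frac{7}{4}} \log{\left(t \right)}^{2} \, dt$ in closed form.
$- \frac{256}{1331}$

Start from the elementary integral
$$J(a) = \int_{0}^{1} - 2 t^{a} \, dt = - \frac{2}{a + 1}.$$

Differentiating under the integral sign brings down a factor of $\ln t$:
$$\frac{dJ}{da} = \int_{0}^{1} - 2 t^{a} \log{\left(t \right)} \, dt = \frac{2}{\left(a + 1\right)^{2}}.$$

Repeating twice in total — each differentiation brings down another $\ln t$ — gives
$$\frac{d^{2}J}{da^{2}} = \int_{0}^{1} - 2 t^{a} \log{\left(t \right)}^{2} \, dt = - \frac{4}{\left(a + 1\right)^{3}},$$
and the integrand here is exactly the target integrand, so $I = - \frac{4}{\left(a + 1\right)^{3}}$.

Setting $a = \frac{7}{4}$:
$$I = - \frac{256}{1331}.$$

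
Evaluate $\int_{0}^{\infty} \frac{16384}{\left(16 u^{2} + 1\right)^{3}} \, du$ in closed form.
$768 \pi$

Recall the elementary integral
$$J(a) = \int_{0}^{\infty} \frac{4}{a^{2} + u^{2}} \, du = \frac{2 \pi}{a}.$$

Differentiating under the integral sign with respect to $a$,
$$\frac{dJ}{da} = \int_{0}^{\infty} - \frac{8 a}{\left(a^{2} + u^{2}\right)^{2}} \, du = - \frac{2 \pi}{a^{2}},$$
so $\int_{0}^{\infty} \frac{4}{\left(a^{2} + u^{2}\right)^{2}} \, du = \frac{\pi}{a^{3}}$.

Repeating — each differentiation of $1/(u^2+a^2)^j$ produces $-2ja/(u^2+a^2)^{j+1}$ — and dividing through by $-2ja$ at each step yields, after $2$ differentiations in total,
$$\int_{0}^{\infty} \frac{4}{\left(a^{2} + u^{2}\right)^{3}} \, du = \frac{3 \pi}{4 a^{5}}.$$

Setting $a = \frac{1}{4}$:
$$I = 768 \pi.$$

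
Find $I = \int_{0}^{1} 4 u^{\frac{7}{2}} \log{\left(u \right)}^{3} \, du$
$- \frac{128}{2187}$

Begin with the known integral
$$J(a) = \int_{0}^{1} 4 u^{a} \, du = \frac{4}{a + 1}.$$

Differentiating under the integral sign brings down a factor of $\ln u$:
$$\frac{dJ}{da} = \int_{0}^{1} 4 u^{a} \log{\left(u \right)} \, du = - \frac{4}{\left(a + 1\right)^{2}}.$$

Repeating $3$ times in total — each differentiation brings down another $\ln u$ — gives
$$\frac{d^{3}J}{da^{3}} = \int_{0}^{1} 4 u^{a} \log{\left(u \right)}^{3} \, du = - \frac{24}{\left(a + 1\right)^{4}},$$
and the integrand here is exactly the target integrand, so $I = - \frac{24}{\left(a + 1\right)^{4}}$.

Setting $a = \frac{7}{2}$:
$$I = - \frac{128}{2187}.$$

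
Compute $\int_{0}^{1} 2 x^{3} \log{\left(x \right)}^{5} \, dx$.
$- \frac{15}{256}$

Start from the elementary integral
$$J(a) = \int_{0}^{1} 2 x^{a} \, dx = \frac{2}{a + 1}.$$

Differentiating under the integral sign brings down a factor of $\ln x$:
$$\frac{dJ}{da} = \int_{0}^{1} 2 x^{a} \log{\left(x \right)} \, dx = - \frac{2}{\left(a + 1\right)^{2}}.$$

Repeating $5$ times in total — each differentiation brings down another $\ln x$ — gives
$$\frac{d^{5}J}{da^{5}} = \int_{0}^{1} 2 x^{a} \log{\left(x \right)}^{5} \, dx = - \frac{240}{\left(a + 1\right)^{6}},$$
and the integrand here is exactly the target integrand, so $I = - \frac{240}{\left(a + 1\right)^{6}}$.

Setting $a = 3$:
$$I = - \frac{15}{256}.$$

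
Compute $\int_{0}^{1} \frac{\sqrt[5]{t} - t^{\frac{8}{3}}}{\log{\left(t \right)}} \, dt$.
$\log{\left(\frac{18}{55} \right)}$

Introduce a parameter $a$ in the exponent: let $I(a) = \int_{0}^{1} \frac{- t^{\frac{8}{3}} + t^{a}}{\log{\left(t \right)}} \, dt$.

Since $\dfrac{\partial}{\partial a}\,t^{a} = t^{a} \ln t$, the $\ln t$ in the denominator cancels and
$$\frac{dI}{da} = \int_{0}^{1} t^{a} \, dt = \left[\frac{t^{a+1}}{a+1}\right]_0^1 = \frac{1}{a + 1}.$$

Integrating with respect to $a$ gives $I(a) = \log{\left(\frac{3 a}{11} + \frac{3}{11} \right)} + C$.

At $a = \frac{8}{3}$ the integrand is identically $0$, so $I(\frac{8}{3}) = 0$. The closed form gives $0$, hence $C = 0$.

Setting $a = \frac{1}{5}$:
$$I = \log{\left(\frac{18}{55} \right)}.$$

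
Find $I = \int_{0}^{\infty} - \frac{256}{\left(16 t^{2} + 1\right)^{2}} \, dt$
$- 16 \pi$

Begin with the known result
$$J(a) = \int_{0}^{\infty} - \frac{1}{a^{2} + t^{2}} \, dt = - \frac{\pi}{2 a}.$$

Differentiating under the integral sign with respect to $a$,
$$\frac{dJ}{da} = \int_{0}^{\infty} \frac{2 a}{\left(a^{2} + t^{2}\right)^{2}} \, dt = \frac{\pi}{2 a^{2}},$$
so $\int_{0}^{\infty} - \frac{1}{\left(a^{2} + t^{2}\right)^{2}} \, dt = - \frac{\pi}{4 a^{3}}$.

Setting $a = \frac{1}{4}$:
$$I = - 16 \pi.$$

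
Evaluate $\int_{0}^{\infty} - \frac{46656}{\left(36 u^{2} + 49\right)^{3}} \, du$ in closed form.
$- \frac{1458 \pi}{16807}$

Begin with the known result
$$J(a) = \int_{0}^{\infty} - \frac{1}{a^{2} + u^{2}} \, du = - \frac{\pi}{2 a}.$$

Differentiating under the integral sign with respect to $a$,
$$\frac{dJ}{da} = \int_{0}^{\infty} \frac{2 a}{\left(a^{2} + u^{2}\right)^{2}} \, du = \frac{\pi}{2 a^{2}},$$
so $\int_{0}^{\infty} - \frac{1}{\left(a^{2} + u^{2}\right)^{2}} \, du = - \frac{\pi}{4 a^{3}}$.

Repeating — each differentiation of $1/(u^2+a^2)^j$ produces $-2ja/(u^2+a^2)^{j+1}$ — and dividing through by $-2ja$ at each step yields, after $2$ differentiations in total,
$$\int_{0}^{\infty} - \frac{1}{\left(a^{2} + u^{2}\right)^{3}} \, du = - \frac{3 \pi}{16 a^{5}}.$$

Setting $a = \frac{7}{6}$:
$$I = - \frac{1458 \pi}{16807}.$$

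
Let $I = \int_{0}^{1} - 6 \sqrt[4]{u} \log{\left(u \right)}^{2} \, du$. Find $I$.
$- \frac{768}{125}$

Consider the simpler parametrised integral
$$J(a) = \int_{0}^{1} - 6 u^{a} \, du = - \frac{6}{a + 1}.$$

Differentiating under the integral sign brings down a factor of $\ln u$:
$$\frac{dJ}{da} = \int_{0}^{1} - 6 u^{a} \log{\left(u \right)} \, du = \frac{6}{\left(a + 1\right)^{2}}.$$

Repeating twice in total — each differentiation brings down another $\ln u$ — gives
$$\frac{d^{2}J}{da^{2}} = \int_{0}^{1} - 6 u^{a} \log{\left(u \right)}^{2} \, du = - \frac{12}{\left(a + 1\right)^{3}},$$
and the integrand here is exactly the target integrand, so $I = - \frac{12}{\left(a + 1\right)^{3}}$.

Setting $a = \frac{1}{4}$:
$$I = - \frac{768}{125}.$$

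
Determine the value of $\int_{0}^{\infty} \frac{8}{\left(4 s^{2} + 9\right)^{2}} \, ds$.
$\frac{\pi}{27}$

Begin with the known result
$$J(a) = \int_{0}^{\infty} \frac{1}{2 \left(a^{2} + s^{2}\right)} \, ds = \frac{\pi}{4 a}.$$

Differentiating under the integral sign with respect to $a$,
$$\frac{dJ}{da} = \int_{0}^{\infty} - \frac{a}{\left(a^{2} + s^{2}\right)^{2}} \, ds = - \frac{\pi}{4 a^{2}},$$
so $\int_{0}^{\infty} \frac{1}{2 \left(a^{2} + s^{2}\right)^{2}} \, ds = \frac{\pi}{8 a^{3}}$.

Setting $a = \frac{3}{2}$:
$$I = \frac{\pi}{27}.$$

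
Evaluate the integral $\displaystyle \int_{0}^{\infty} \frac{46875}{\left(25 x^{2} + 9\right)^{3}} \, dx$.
$\frac{3125 \pi}{432}$

Start from the standard arctangent integral
$$J(a) = \int_{0}^{\infty} \frac{3}{a^{2} + x^{2}} \, dx = \frac{3 \pi}{2 a}.$$

Differentiating under the integral sign with respect to $a$,
$$\frac{dJ}{da} = \int_{0}^{\infty} - \frac{6 a}{\left(a^{2} + x^{2}\right)^{2}} \, dx = - \frac{3 \pi}{2 a^{2}},$$
so $\int_{0}^{\infty} \frac{3}{\left(a^{2} + x^{2}\right)^{2}} \, dx = \frac{3 \pi}{4 a^{3}}$.

Repeating — each differentiation of $1/(x^2+a^2)^j$ produces $-2ja/(x^2+a^2)^{j+1}$ — and dividing through by $-2ja$ at each step yields, after $2$ differentiations in total,
$$\int_{0}^{\infty} \frac{3}{\left(a^{2} + x^{2}\right)^{3}} \, dx = \frac{9 \pi}{16 a^{5}}.$$

Setting $a = \frac{3}{5}$:
$$I = \frac{3125 \pi}{432}.$$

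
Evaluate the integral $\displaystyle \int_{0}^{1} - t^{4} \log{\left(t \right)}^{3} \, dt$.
$\frac{6}{625}$

Begin with the known integral
$$J(a) = \int_{0}^{1} - t^{a} \, dt = - \frac{1}{a + 1}.$$

Differentiating under the integral sign brings down a factor of $\ln t$:
$$\frac{dJ}{da} = \int_{0}^{1} - t^{a} \log{\left(t \right)} \, dt = \frac{1}{\left(a + 1\right)^{2}}.$$

Repeating $3$ times in total — each differentiation brings down another $\ln t$ — gives
$$\frac{d^{3}J}{da^{3}} = \int_{0}^{1} - t^{a} \log{\left(t \right)}^{3} \, dt = \frac{6}{\left(a + 1\right)^{4}},$$
and the integrand here is exactly the target integrand, so $I = \frac{6}{\left(a + 1\right)^{4}}$.

Setting $a = 4$:
$$I = \frac{6}{625}.$$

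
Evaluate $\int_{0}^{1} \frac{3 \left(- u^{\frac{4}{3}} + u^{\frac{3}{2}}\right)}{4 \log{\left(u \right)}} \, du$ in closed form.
$- \frac{3 \log{\left(14 \right)}}{4} + \frac{3 \log{\left(15 \right)}}{4}$

Replace the exponent $\frac{3}{2}$ by a parameter $a$: let $I(a) = \int_{0}^{1} \frac{3 \left(- u^{\frac{4}{3}} + u^{a}\right)}{4 \log{\left(u \right)}} \, du$.

Since $\dfrac{\partial}{\partial a}\,u^{a} = u^{a} \ln u$, the $\ln u$ in the denominator cancels and
$$\frac{dI}{da} = \int_{0}^{1} \frac{3}{4} u^{a} \, du = \frac{3}{4} \left[\frac{u^{a+1}}{a+1}\right]_0^1 = \frac{3}{4 \left(a + 1\right)}.$$

Integrating with respect to $a$ gives $I(a) = \log{\left(\frac{3^{\frac{3}{4}} \sqrt[4]{7} \left(a + 1\right)^{\frac{3}{4}}}{7} \right)} + C$.

At $a = \frac{4}{3}$ the integrand is identically $0$, so $I(\frac{4}{3}) = 0$. The closed form gives $0$, hence $C = 0$.

Setting $a = \frac{3}{2}$:
$$I = - \frac{3 \log{\left(14 \right)}}{4} + \frac{3 \log{\left(15 \right)}}{4}.$$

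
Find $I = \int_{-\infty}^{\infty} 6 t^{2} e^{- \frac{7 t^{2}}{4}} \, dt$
$\frac{24 \sqrt{7} \sqrt{\pi}}{49}$

Start from the elementary integral
$$J(a) = \int_{-\infty}^{\infty} 6 e^{- a t^{2}} \, dt = \frac{6 \sqrt{\pi}}{\sqrt{a}}.$$

Differentiating under the integral sign brings down a factor of $(-t^2)$:
$$\frac{dJ}{da} = \int_{-\infty}^{\infty} - 6 t^{2} e^{- a t^{2}} \, dt = - \frac{3 \sqrt{\pi}}{a^{\frac{3}{2}}}.$$

The integral on the left is $-I$, so $I = \frac{3 \sqrt{\pi}}{a^{\frac{3}{2}}}$.

Setting $a = \frac{7}{4}$:
$$I = \frac{24 \sqrt{7} \sqrt{\pi}}{49}.$$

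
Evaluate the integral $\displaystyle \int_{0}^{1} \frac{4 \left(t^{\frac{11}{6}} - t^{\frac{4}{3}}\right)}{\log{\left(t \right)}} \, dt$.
$- \log{\left(\frac{38416}{83521} \right)}$

Introduce a parameter $a$ in the exponent: let $I(a) = \int_{0}^{1} \frac{4 \left(t^{\frac{11}{6}} - t^{a}\right)}{\log{\left(t \right)}} \, dt$.

Since $\dfrac{\partial}{\partial a}\,t^{a} = t^{a} \ln t$, the $\ln t$ in the denominator cancels and
$$\frac{dI}{da} = \int_{0}^{1} -4 t^{a} \, dt = -4 \left[\frac{t^{a+1}}{a+1}\right]_0^1 = - \frac{4}{a + 1}.$$

Integrating with respect to $a$ gives $I(a) = - \log{\left(\frac{1296 \left(a + 1\right)^{4}}{83521} \right)} + C$.

At $a = \frac{11}{6}$ the integrand is identically $0$, so $I(\frac{11}{6}) = 0$. The closed form gives $0$, hence $C = 0$.

Setting $a = \frac{4}{3}$:
$$I = - \log{\left(\frac{38416}{83521} \right)}.$$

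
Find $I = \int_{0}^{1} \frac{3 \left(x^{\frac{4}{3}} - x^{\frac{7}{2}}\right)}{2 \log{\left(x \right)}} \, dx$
$\log{\left(\frac{14 \sqrt{42}}{243} \right)}$

Introduce a parameter $a$ in the exponent: let $I(a) = \int_{0}^{1} \frac{3 \left(- x^{\frac{7}{2}} + x^{a}\right)}{2 \log{\left(x \right)}} \, dx$.

Since $\dfrac{\partial}{\partial a}\,x^{a} = x^{a} \ln x$, the $\ln x$ in the denominator cancels and
$$\frac{dI}{da} = \int_{0}^{1} \frac{3}{2} x^{a} \, dx = \frac{3}{2} \left[\frac{x^{a+1}}{a+1}\right]_0^1 = \frac{3}{2 \left(a + 1\right)}.$$

Integrating with respect to $a$ gives $I(a) = \log{\left(\frac{2 \sqrt{2} \left(a + 1\right)^{\frac{3}{2}}}{27} \right)} + C$.

At $a = \frac{7}{2}$ the integrand is identically $0$, so $I(\frac{7}{2}) = 0$. The closed form gives $0$, hence $C = 0$.

Setting $a = \frac{4}{3}$:
$$I = \log{\left(\frac{14 \sqrt{42}}{243} \right)}.$$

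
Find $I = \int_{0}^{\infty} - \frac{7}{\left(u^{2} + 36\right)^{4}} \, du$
$- \frac{35 \pi}{8957952}$

Begin with the known result
$$J(a) = \int_{0}^{\infty} - \frac{7}{a^{2} + u^{2}} \, du = - \frac{7 \pi}{2 a}.$$

Differentiating under the integral sign with respect to $a$,
$$\frac{dJ}{da} = \int_{0}^{\infty} \frac{14 a}{\left(a^{2} + u^{2}\right)^{2}} \, du = \frac{7 \pi}{2 a^{2}},$$
so $\int_{0}^{\infty} - \frac{7}{\left(a^{2} + u^{2}\right)^{2}} \, du = - \frac{7 \pi}{4 a^{3}}$.

Repeating — each differentiation of $1/(u^2+a^2)^j$ produces $-2ja/(u^2+a^2)^{j+1}$ — and dividing through by $-2ja$ at each step yields, after $3$ differentiations in total,
$$\int_{0}^{\infty} - \frac{7}{\left(a^{2} + u^{2}\right)^{4}} \, du = - \frac{35 \pi}{32 a^{7}}.$$

Setting $a = 6$:
$$I = - \frac{35 \pi}{8957952}.$$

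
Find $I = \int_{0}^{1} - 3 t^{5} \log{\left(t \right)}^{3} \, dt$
$\frac{1}{72}$

Begin with the known integral
$$J(a) = \int_{0}^{1} - 3 t^{a} \, dt = - \frac{3}{a + 1}.$$

Differentiating under the integral sign brings down a factor of $\ln t$:
$$\frac{dJ}{da} = \int_{0}^{1} - 3 t^{a} \log{\left(t \right)} \, dt = \frac{3}{\left(a + 1\right)^{2}}.$$

Repeating $3$ times in total — each differentiation brings down another $\ln t$ — gives
$$\frac{d^{3}J}{da^{3}} = \int_{0}^{1} - 3 t^{a} \log{\left(t \right)}^{3} \, dt = \frac{18}{\left(a + 1\right)^{4}},$$
and the integrand here is exactly the target integrand, so $I = \frac{18}{\left(a + 1\right)^{4}}$.

Setting $a = 5$:
$$I = \frac{1}{72}.$$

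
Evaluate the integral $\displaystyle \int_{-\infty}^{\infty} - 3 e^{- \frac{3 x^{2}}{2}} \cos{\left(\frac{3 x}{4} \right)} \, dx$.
$- \frac{\sqrt{6} \sqrt{\pi}}{e^{\frac{3}{32}}}$

Define $I(b) = \int_{-\infty}^{\infty} - 3 e^{- \frac{3 x^{2}}{2}} \cos{\left(b x \right)} \, dx$.

Differentiating under the integral sign,
$$I'(b) = \int_{-\infty}^{\infty} 3 x e^{- \frac{3 x^{2}}{2}} \sin{\left(b x \right)} \, dx.$$

Integrate $\int_{-\infty}^{\infty} x \sin(b x)\, e^{- \frac{3 x^{2}}{2}}\, dx$ by parts with $u = \sin(b x)$ and $dv = x\, e^{- \frac{3 x^{2}}{2}}\, dx$, giving $v = - \frac{e^{- \frac{3 x^{2}}{2}}}{3}$. The boundary term vanishes and
$$\int_{-\infty}^{\infty} x \sin(b x)\, e^{- \frac{3 x^{2}}{2}}\, dx = \frac{b}{3} \int_{-\infty}^{\infty} \cos(b x)\, e^{- \frac{3 x^{2}}{2}}\, dx,$$
so $I'(b) = - \frac{b}{3}\, I(b)$.

This is a separable first-order ODE; solving with the initial condition $I(0) = \int_{-\infty}^{\infty} - 3 e^{- \frac{3 x^{2}}{2}}\,dx = - \sqrt{6} \sqrt{\pi}$ gives
$$I(b) = - \sqrt{6} \sqrt{\pi} e^{- \frac{b^{2}}{6}}.$$

Setting $b = \frac{3}{4}$:
$$I = - \frac{\sqrt{6} \sqrt{\pi}}{e^{\frac{3}{32}}}.$$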